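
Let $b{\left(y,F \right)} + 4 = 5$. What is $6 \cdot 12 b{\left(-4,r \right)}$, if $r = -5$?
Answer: $72$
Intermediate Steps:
$b{\left(y,F \right)} = 1$ ($b{\left(y,F \right)} = -4 + 5 = 1$)
$6 \cdot 12 b{\left(-4,r \right)} = 6 \cdot 12 \cdot 1 = 72 \cdot 1 = 72$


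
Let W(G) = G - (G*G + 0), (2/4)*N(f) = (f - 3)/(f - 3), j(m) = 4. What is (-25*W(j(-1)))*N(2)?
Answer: 600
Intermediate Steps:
N(f) = 2 (N(f) = 2*((f - 3)/(f - 3)) = 2*((-3 + f)/(-3 + f)) = 2*1 = 2)
W(G) = G - G² (W(G) = G - (G² + 0) = G - G²)
(-25*W(j(-1)))*N(2) = -100*(1 - 1*4)*2 = -100*(1 - 4)*2 = -100*(-3)*2 = -25*(-12)*2 = 300*2 = 600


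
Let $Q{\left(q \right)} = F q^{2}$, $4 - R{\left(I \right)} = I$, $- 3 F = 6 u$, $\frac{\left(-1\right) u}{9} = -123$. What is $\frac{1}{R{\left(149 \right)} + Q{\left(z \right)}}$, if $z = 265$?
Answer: $- \frac{1}{155478295} \approx -6.4318 \cdot 10^{-9}$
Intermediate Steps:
$u = 1107$ ($u = \left(-9\right) \left(-123\right) = 1107$)
$F = -2214$ ($F = - \frac{6 \cdot 1107}{3} = \left(- \frac{1}{3}\right) 6642 = -2214$)
$R{\left(I \right)} = 4 - I$
$Q{\left(q \right)} = - 2214 q^{2}$
$\frac{1}{R{\left(149 \right)} + Q{\left(z \right)}} = \frac{1}{\left(4 - 149\right) - 2214 \cdot 265^{2}} = \frac{1}{\left(4 - 149\right) - 155478150} = \frac{1}{-145 - 155478150} = \frac{1}{-155478295} = - \frac{1}{155478295}$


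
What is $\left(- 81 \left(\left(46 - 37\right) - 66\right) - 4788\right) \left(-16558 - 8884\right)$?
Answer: $4350582$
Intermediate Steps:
$\left(- 81 \left(\left(46 - 37\right) - 66\right) - 4788\right) \left(-16558 - 8884\right) = \left(- 81 \left(9 - 66\right) - 4788\right) \left(-25442\right) = \left(\left(-81\right) \left(-57\right) - 4788\right) \left(-25442\right) = \left(4617 - 4788\right) \left(-25442\right) = \left(-171\right) \left(-25442\right) = 4350582$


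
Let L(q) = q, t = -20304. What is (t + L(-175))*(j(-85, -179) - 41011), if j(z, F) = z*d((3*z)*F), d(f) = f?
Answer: 80294800444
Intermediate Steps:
j(z, F) = 3*F*z**2 (j(z, F) = z*((3*z)*F) = z*(3*F*z) = 3*F*z**2)
(t + L(-175))*(j(-85, -179) - 41011) = (-20304 - 175)*(3*(-179)*(-85)**2 - 41011) = -20479*(3*(-179)*7225 - 41011) = -20479*(-3879825 - 41011) = -20479*(-3920836) = 80294800444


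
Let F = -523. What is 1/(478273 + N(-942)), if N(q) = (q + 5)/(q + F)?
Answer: 1465/700670882 ≈ 2.0909e-6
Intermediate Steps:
N(q) = (5 + q)/(-523 + q) (N(q) = (q + 5)/(q - 523) = (5 + q)/(-523 + q))
1/(478273 + N(-942)) = 1/(478273 + (5 - 942)/(-523 - 942)) = 1/(478273 - 937/(-1465)) = 1/(478273 - 1/1465*(-937)) = 1/(478273 + 937/1465) = 1/(700670882/1465) = 1465/700670882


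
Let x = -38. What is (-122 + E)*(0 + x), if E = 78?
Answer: 1672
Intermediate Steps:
(-122 + E)*(0 + x) = (-122 + 78)*(0 - 38) = -44*(-38) = 1672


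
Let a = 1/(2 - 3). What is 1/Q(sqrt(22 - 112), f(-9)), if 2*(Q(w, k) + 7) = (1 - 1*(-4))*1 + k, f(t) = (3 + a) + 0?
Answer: -2/7 ≈ -0.28571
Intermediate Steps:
a = -1 (a = 1/(-1) = -1)
f(t) = 2 (f(t) = (3 - 1) + 0 = 2 + 0 = 2)
Q(w, k) = -9/2 + k/2 (Q(w, k) = -7 + ((1 - 1*(-4))*1 + k)/2 = -7 + ((1 + 4)*1 + k)/2 = -7 + (5*1 + k)/2 = -7 + (5 + k)/2 = -7 + (5/2 + k/2) = -9/2 + k/2)
1/Q(sqrt(22 - 112), f(-9)) = 1/(-9/2 + (1/2)*2) = 1/(-9/2 + 1) = 1/(-7/2) = -2/7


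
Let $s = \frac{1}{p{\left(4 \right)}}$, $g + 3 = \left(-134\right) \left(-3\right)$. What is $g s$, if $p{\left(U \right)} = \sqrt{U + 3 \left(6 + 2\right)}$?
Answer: $\frac{57 \sqrt{7}}{2} \approx 75.404$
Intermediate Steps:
$g = 399$ ($g = -3 - -402 = -3 + 402 = 399$)
$p{\left(U \right)} = \sqrt{24 + U}$ ($p{\left(U \right)} = \sqrt{U + 3 \cdot 8} = \sqrt{U + 24} = \sqrt{24 + U}$)
$s = \frac{\sqrt{7}}{14}$ ($s = \frac{1}{\sqrt{24 + 4}} = \frac{1}{\sqrt{28}} = \frac{1}{2 \sqrt{7}} = \frac{\sqrt{7}}{14} \approx 0.18898$)
$g s = 399 \frac{\sqrt{7}}{14} = \frac{57 \sqrt{7}}{2}$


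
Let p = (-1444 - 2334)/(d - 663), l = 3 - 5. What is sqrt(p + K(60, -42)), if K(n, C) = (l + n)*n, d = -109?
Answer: sqrt(519235234)/386 ≈ 59.033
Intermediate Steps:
l = -2
K(n, C) = n*(-2 + n) (K(n, C) = (-2 + n)*n = n*(-2 + n))
p = 1889/386 (p = (-1444 - 2334)/(-109 - 663) = -3778/(-772) = -3778*(-1/772) = 1889/386 ≈ 4.8938)
sqrt(p + K(60, -42)) = sqrt(1889/386 + 60*(-2 + 60)) = sqrt(1889/386 + 60*58) = sqrt(1889/386 + 3480) = sqrt(1345169/386) = sqrt(519235234)/386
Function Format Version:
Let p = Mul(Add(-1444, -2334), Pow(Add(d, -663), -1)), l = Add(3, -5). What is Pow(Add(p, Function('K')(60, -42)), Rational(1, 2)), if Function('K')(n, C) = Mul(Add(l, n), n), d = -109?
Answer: Mul(Rational(1, 386), Pow(519235234, Rational(1, 2))) ≈ 59.033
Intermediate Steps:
l = -2
Function('K')(n, C) = Mul(n, Add(-2, n)) (Function('K')(n, C) = Mul(Add(-2, n), n) = Mul(n, Add(-2, n)))
p = Rational(1889, 386) (p = Mul(Add(-1444, -2334), Pow(Add(-109, -663), -1)) = Mul(-3778, Pow(-772, -1)) = Mul(-3778, Rational(-1, 772)) = Rational(1889, 386) ≈ 4.8938)
Pow(Add(p, Function('K')(60, -42)), Rational(1, 2)) = Pow(Add(Rational(1889, 386), Mul(60, Add(-2, 60))), Rational(1, 2)) = Pow(Add(Rational(1889, 386), Mul(60, 58)), Rational(1, 2)) = Pow(Add(Rational(1889, 386), 3480), Rational(1, 2)) = Pow(Rational(1345169, 386), Rational(1, 2)) = Mul(Rational(1, 386), Pow(519235234, Rational(1, 2)))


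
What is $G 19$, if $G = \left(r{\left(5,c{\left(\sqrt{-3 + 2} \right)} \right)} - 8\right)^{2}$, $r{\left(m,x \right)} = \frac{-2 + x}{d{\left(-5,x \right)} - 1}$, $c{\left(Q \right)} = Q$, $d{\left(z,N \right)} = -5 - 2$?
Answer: $\frac{73017}{64} + \frac{589 i}{16} \approx 1140.9 + 36.813 i$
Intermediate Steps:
$d{\left(z,N \right)} = -7$
$r{\left(m,x \right)} = \frac{1}{4} - \frac{x}{8}$ ($r{\left(m,x \right)} = \frac{-2 + x}{-7 - 1} = \frac{-2 + x}{-8} = \left(-2 + x\right) \left(- \frac{1}{8}\right) = \frac{1}{4} - \frac{x}{8}$)
$G = \left(- \frac{31}{4} - \frac{i}{8}\right)^{2}$ ($G = \left(\left(\frac{1}{4} - \frac{\sqrt{-3 + 2}}{8}\right) - 8\right)^{2} = \left(\left(\frac{1}{4} - \frac{\sqrt{-1}}{8}\right) - 8\right)^{2} = \left(\left(\frac{1}{4} - \frac{i}{8}\right) - 8\right)^{2} = \left(- \frac{31}{4} - \frac{i}{8}\right)^{2} \approx 60.047 + 1.9375 i$)
$G 19 = \frac{\left(62 + i\right)^{2}}{64} \cdot 19 = \frac{19 \left(62 + i\right)^{2}}{64}$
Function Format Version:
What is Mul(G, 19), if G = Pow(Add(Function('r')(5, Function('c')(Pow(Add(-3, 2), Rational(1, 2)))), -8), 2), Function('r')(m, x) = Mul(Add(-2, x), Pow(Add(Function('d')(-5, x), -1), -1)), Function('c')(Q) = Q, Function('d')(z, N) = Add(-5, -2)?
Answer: Add(Rational(73017, 64), Mul(Rational(589, 16), I)) ≈ Add(1140.9, Mul(36.813, I))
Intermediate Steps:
Function('d')(z, N) = -7
Function('r')(m, x) = Add(Rational(1, 4), Mul(Rational(-1, 8), x)) (Function('r')(m, x) = Mul(Add(-2, x), Pow(Add(-7, -1), -1)) = Mul(Add(-2, x), Pow(-8, -1)) = Mul(Add(-2, x), Rational(-1, 8)) = Add(Rational(1, 4), Mul(Rational(-1, 8), x)))
G = Pow(Add(Rational(-31, 4), Mul(Rational(-1, 8), I)), 2) (G = Pow(Add(Add(Rational(1, 4), Mul(Rational(-1, 8), Pow(Add(-3, 2), Rational(1, 2)))), -8), 2) = Pow(Add(Add(Rational(1, 4), Mul(Rational(-1, 8), Pow(-1, Rational(1, 2)))), -8), 2) = Pow(Add(Add(Rational(1, 4), Mul(Rational(-1, 8), I)), -8), 2) = Pow(Add(Rational(-31, 4), Mul(Rational(-1, 8), I)), 2) ≈ Add(60.047, Mul(1.9375, I)))
Mul(G, 19) = Mul(Mul(Rational(1, 64), Pow(Add(62, I), 2)), 19) = Mul(Rational(19, 64), Pow(Add(62, I), 2))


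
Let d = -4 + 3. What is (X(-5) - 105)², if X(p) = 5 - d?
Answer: 9801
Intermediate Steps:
d = -1
X(p) = 6 (X(p) = 5 - 1*(-1) = 5 + 1 = 6)
(X(-5) - 105)² = (6 - 105)² = (-99)² = 9801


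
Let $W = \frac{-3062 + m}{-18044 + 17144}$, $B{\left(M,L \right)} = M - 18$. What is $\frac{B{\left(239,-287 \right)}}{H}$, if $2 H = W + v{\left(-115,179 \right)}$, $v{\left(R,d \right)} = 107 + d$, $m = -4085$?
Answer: $\frac{397800}{264547} \approx 1.5037$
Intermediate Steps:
$B{\left(M,L \right)} = -18 + M$ ($B{\left(M,L \right)} = M - 18 = -18 + M$)
$W = \frac{7147}{900}$ ($W = \frac{-3062 - 4085}{-18044 + 17144} = - \frac{7147}{-900} = \left(-7147\right) \left(- \frac{1}{900}\right) = \frac{7147}{900} \approx 7.9411$)
$H = \frac{264547}{1800}$ ($H = \frac{\frac{7147}{900} + \left(107 + 179\right)}{2} = \frac{\frac{7147}{900} + 286}{2} = \frac{1}{2} \cdot \frac{264547}{900} = \frac{264547}{1800} \approx 146.97$)
$\frac{B{\left(239,-287 \right)}}{H} = \frac{-18 + 239}{\frac{264547}{1800}} = 221 \cdot \frac{1800}{264547} = \frac{397800}{264547}$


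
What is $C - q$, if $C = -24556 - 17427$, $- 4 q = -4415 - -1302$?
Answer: $- \frac{171045}{4} \approx -42761.0$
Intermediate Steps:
$q = \frac{3113}{4}$ ($q = - \frac{-4415 - -1302}{4} = - \frac{-4415 + 1302}{4} = \left(- \frac{1}{4}\right) \left(-3113\right) = \frac{3113}{4} \approx 778.25$)
$C = -41983$
$C - q = -41983 - \frac{3113}{4} = - \frac{171045}{4}$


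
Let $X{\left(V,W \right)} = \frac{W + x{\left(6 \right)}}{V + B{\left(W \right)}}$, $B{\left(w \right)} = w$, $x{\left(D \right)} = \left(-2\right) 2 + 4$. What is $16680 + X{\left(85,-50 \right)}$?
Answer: $\frac{116750}{7} \approx 16679.0$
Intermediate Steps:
$x{\left(D \right)} = 0$ ($x{\left(D \right)} = -4 + 4 = 0$)
$X{\left(V,W \right)} = \frac{W}{V + W}$ ($X{\left(V,W \right)} = \frac{W + 0}{V + W} = \frac{W}{V + W}$)
$16680 + X{\left(85,-50 \right)} = 16680 - \frac{50}{85 - 50} = 16680 - \frac{50}{35} = 16680 - \frac{10}{7} = \frac{116750}{7}$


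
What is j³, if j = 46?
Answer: 97336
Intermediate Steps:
j³ = 46³ = 97336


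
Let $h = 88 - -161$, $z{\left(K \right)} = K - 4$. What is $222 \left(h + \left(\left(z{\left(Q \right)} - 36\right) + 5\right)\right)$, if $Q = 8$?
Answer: $49284$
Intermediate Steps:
$z{\left(K \right)} = -4 + K$
$h = 249$ ($h = 88 + 161 = 249$)
$222 \left(h + \left(\left(z{\left(Q \right)} - 36\right) + 5\right)\right) = 222 \left(249 + \left(\left(\left(-4 + 8\right) - 36\right) + 5\right)\right) = 222 \left(249 + \left(\left(4 - 36\right) + 5\right)\right) = 222 \left(249 + \left(-32 + 5\right)\right) = 222 \left(249 - 27\right) = 222 \cdot 222 = 49284$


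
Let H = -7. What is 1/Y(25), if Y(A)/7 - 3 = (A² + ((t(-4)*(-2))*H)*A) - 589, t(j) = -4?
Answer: -1/9527 ≈ -0.00010496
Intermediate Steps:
Y(A) = -4102 - 392*A + 7*A² (Y(A) = 21 + 7*((A² + (-4*(-2)*(-7))*A) - 589) = 21 + 7*((A² + (8*(-7))*A) - 589) = 21 + 7*((A² - 56*A) - 589) = 21 + 7*(-589 + A² - 56*A) = 21 + (-4123 - 392*A + 7*A²) = -4102 - 392*A + 7*A²)
1/Y(25) = 1/(-4102 - 392*25 + 7*25²) = 1/(-4102 - 9800 + 7*625) = 1/(-4102 - 9800 + 4375) = 1/(-9527) = -1/9527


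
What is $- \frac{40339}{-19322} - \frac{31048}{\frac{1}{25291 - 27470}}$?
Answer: $\frac{1307202744963}{19322} \approx 6.7654 \cdot 10^{7}$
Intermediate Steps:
$- \frac{40339}{-19322} - \frac{31048}{\frac{1}{25291 - 27470}} = \left(-40339\right) \left(- \frac{1}{19322}\right) - \frac{31048}{\frac{1}{-2179}} = \frac{40339}{19322} - \frac{31048}{- \frac{1}{2179}} = \frac{40339}{19322} - -67653592 = \frac{40339}{19322} + 67653592 = \frac{1307202744963}{19322}$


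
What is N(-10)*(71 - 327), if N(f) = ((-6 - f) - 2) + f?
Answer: 2048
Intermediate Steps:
N(f) = -8 (N(f) = (-8 - f) + f = -8)
N(-10)*(71 - 327) = -8*(71 - 327) = -8*(-256) = 2048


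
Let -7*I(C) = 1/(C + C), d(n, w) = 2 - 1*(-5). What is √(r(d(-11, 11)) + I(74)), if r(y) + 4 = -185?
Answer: I*√50713495/518 ≈ 13.748*I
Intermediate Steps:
d(n, w) = 7 (d(n, w) = 2 + 5 = 7)
r(y) = -189 (r(y) = -4 - 185 = -189)
I(C) = -1/(14*C) (I(C) = -1/(7*(C + C)) = -1/(2*C)/7 = -1/(14*C))
√(r(d(-11, 11)) + I(74)) = √(-189 - 1/14/74) = √(-189 - 1/14*1/74) = √(-189 - 1/1036) = √(-195805/1036) = I*√50713495/518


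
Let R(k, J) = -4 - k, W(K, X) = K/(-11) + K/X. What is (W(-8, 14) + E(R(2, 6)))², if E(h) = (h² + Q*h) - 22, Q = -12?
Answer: 44009956/5929 ≈ 7422.8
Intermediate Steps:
W(K, X) = -K/11 + K/X (W(K, X) = K*(-1/11) + K/X = -K/11 + K/X)
E(h) = -22 + h² - 12*h (E(h) = (h² - 12*h) - 22 = -22 + h² - 12*h)
(W(-8, 14) + E(R(2, 6)))² = ((-1/11*(-8) - 8/14) + (-22 + (-4 - 1*2)² - 12*(-4 - 1*2)))² = ((8/11 - 8*1/14) + (-22 + (-4 - 2)² - 12*(-4 - 2)))² = ((8/11 - 4/7) + (-22 + (-6)² - 12*(-6)))² = (12/77 + (-22 + 36 + 72))² = (12/77 + 86)² = (6634/77)² = 44009956/5929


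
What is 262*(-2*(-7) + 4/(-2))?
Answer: 3144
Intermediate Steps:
262*(-2*(-7) + 4/(-2)) = 262*(14 + 4*(-1/2)) = 262*(14 - 2) = 262*12 = 3144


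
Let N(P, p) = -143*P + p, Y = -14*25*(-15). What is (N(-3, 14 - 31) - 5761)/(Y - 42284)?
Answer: 5349/37034 ≈ 0.14443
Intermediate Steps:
Y = 5250 (Y = -350*(-15) = 5250)
N(P, p) = p - 143*P
(N(-3, 14 - 31) - 5761)/(Y - 42284) = (((14 - 31) - 143*(-3)) - 5761)/(5250 - 42284) = ((-17 + 429) - 5761)/(-37034) = (412 - 5761)*(-1/37034) = -5349*(-1/37034) = 5349/37034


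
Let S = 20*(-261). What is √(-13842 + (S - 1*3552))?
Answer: I*√22614 ≈ 150.38*I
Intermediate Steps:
S = -5220
√(-13842 + (S - 1*3552)) = √(-13842 + (-5220 - 1*3552)) = √(-13842 + (-5220 - 3552)) = √(-13842 - 8772) = √(-22614) = I*√22614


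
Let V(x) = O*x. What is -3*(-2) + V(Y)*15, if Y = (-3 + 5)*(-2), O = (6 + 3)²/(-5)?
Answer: 978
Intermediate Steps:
O = -81/5 (O = 9²*(-⅕) = 81*(-⅕) = -81/5 ≈ -16.200)
Y = -4 (Y = 2*(-2) = -4)
V(x) = -81*x/5
-3*(-2) + V(Y)*15 = -3*(-2) - 81/5*(-4)*15 = 6 + (324/5)*15 = 6 + 972 = 978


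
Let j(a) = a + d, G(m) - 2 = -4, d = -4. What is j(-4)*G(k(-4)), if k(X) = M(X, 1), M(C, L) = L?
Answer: 16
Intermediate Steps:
k(X) = 1
G(m) = -2 (G(m) = 2 - 4 = -2)
j(a) = -4 + a (j(a) = a - 4 = -4 + a)
j(-4)*G(k(-4)) = (-4 - 4)*(-2) = -8*(-2) = 16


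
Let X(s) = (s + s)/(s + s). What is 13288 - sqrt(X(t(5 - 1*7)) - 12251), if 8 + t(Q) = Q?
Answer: 13288 - 35*I*sqrt(10) ≈ 13288.0 - 110.68*I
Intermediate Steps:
t(Q) = -8 + Q
X(s) = 1 (X(s) = (2*s)/((2*s)) = (2*s)*(1/(2*s)) = 1)
13288 - sqrt(X(t(5 - 1*7)) - 12251) = 13288 - sqrt(1 - 12251) = 13288 - sqrt(-12250) = 13288 - 35*I*sqrt(10)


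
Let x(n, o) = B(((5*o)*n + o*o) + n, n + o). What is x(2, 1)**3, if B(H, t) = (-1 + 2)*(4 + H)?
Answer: 4913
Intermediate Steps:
B(H, t) = 4 + H (B(H, t) = 1*(4 + H) = 4 + H)
x(n, o) = 4 + n + o**2 + 5*n*o (x(n, o) = 4 + (((5*o)*n + o*o) + n) = 4 + ((5*n*o + o**2) + n) = 4 + ((o**2 + 5*n*o) + n) = 4 + (n + o**2 + 5*n*o) = 4 + n + o**2 + 5*n*o)
x(2, 1)**3 = (4 + 2 + 1**2 + 5*2*1)**3 = (4 + 2 + 1 + 10)**3 = 17**3 = 4913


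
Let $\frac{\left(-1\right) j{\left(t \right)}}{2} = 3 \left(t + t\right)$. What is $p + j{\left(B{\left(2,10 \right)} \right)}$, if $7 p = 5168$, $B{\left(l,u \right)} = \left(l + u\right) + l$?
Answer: $\frac{3992}{7} \approx 570.29$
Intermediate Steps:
$B{\left(l,u \right)} = u + 2 l$
$j{\left(t \right)} = - 12 t$ ($j{\left(t \right)} = - 2 \cdot 3 \left(t + t\right) = - 2 \cdot 3 \cdot 2 t = - 2 \cdot 6 t = - 12 t$)
$p = \frac{5168}{7}$ ($p = \frac{1}{7} \cdot 5168 = \frac{5168}{7} \approx 738.29$)
$p + j{\left(B{\left(2,10 \right)} \right)} = \frac{5168}{7} - 12 \left(10 + 2 \cdot 2\right) = \frac{5168}{7} - 12 \left(10 + 4\right) = \frac{5168}{7} - 168 = \frac{3992}{7}$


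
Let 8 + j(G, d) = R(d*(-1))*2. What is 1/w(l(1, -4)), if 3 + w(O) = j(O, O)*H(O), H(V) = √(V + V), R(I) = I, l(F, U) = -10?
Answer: -1/963 - 8*I*√5/963 ≈ -0.0010384 - 0.018576*I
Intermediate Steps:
j(G, d) = -8 - 2*d (j(G, d) = -8 + (d*(-1))*2 = -8 - d*2 = -8 - 2*d)
H(V) = √2*√V (H(V) = √(2*V) = √2*√V)
w(O) = -3 + √2*√O*(-8 - 2*O) (w(O) = -3 + (-8 - 2*O)*(√2*√O) = -3 + √2*√O*(-8 - 2*O))
1/w(l(1, -4)) = 1/(-3 - 2*√2*√(-10)*(4 - 10)) = 1/(-3 - 2*√2*I*√10*(-6)) = 1/(-3 + 24*I*√5)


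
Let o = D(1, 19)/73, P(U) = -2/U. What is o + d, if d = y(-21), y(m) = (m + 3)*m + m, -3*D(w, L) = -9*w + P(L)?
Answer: 1485650/4161 ≈ 357.04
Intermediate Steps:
D(w, L) = 3*w + 2/(3*L) (D(w, L) = -(-9*w - 2/L)/3 = 3*w + 2/(3*L))
o = 173/4161 (o = (3*1 + (2/3)/19)/73 = (3 + (2/3)*(1/19))*(1/73) = (3 + 2/57)*(1/73) = (173/57)*(1/73) = 173/4161 ≈ 0.041577)
y(m) = m + m*(3 + m) (y(m) = (3 + m)*m + m = m*(3 + m) + m = m + m*(3 + m))
d = 357 (d = -21*(4 - 21) = -21*(-17) = 357)
o + d = 173/4161 + 357 = 1485650/4161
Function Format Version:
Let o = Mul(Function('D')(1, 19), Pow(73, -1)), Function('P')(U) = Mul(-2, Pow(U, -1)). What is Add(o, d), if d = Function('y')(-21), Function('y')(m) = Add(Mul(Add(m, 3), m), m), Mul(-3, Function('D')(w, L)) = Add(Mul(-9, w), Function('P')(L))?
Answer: Rational(1485650, 4161) ≈ 357.04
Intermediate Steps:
Function('D')(w, L) = Add(Mul(3, w), Mul(Rational(2, 3), Pow(L, -1))) (Function('D')(w, L) = Mul(Rational(-1, 3), Add(Mul(-9, w), Mul(-2, Pow(L, -1)))) = Add(Mul(3, w), Mul(Rational(2, 3), Pow(L, -1))))
o = Rational(173, 4161) (o = Mul(Add(Mul(3, 1), Mul(Rational(2, 3), Pow(19, -1))), Pow(73, -1)) = Mul(Add(3, Mul(Rational(2, 3), Rational(1, 19))), Rational(1, 73)) = Mul(Add(3, Rational(2, 57)), Rational(1, 73)) = Mul(Rational(173, 57), Rational(1, 73)) = Rational(173, 4161) ≈ 0.041577)
Function('y')(m) = Add(m, Mul(m, Add(3, m))) (Function('y')(m) = Add(Mul(Add(3, m), m), m) = Add(Mul(m, Add(3, m)), m) = Add(m, Mul(m, Add(3, m))))
d = 357 (d = Mul(-21, Add(4, -21)) = Mul(-21, -17) = 357)
Add(o, d) = Add(Rational(173, 4161), 357) = Rational(1485650, 4161)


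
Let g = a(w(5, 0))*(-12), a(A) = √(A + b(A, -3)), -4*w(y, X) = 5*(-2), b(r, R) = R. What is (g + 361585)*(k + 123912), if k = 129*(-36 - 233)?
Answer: 32257359435 - 535266*I*√2 ≈ 3.2257e+10 - 7.5698e+5*I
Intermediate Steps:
w(y, X) = 5/2 (w(y, X) = -5*(-2)/4 = -¼*(-10) = 5/2)
a(A) = √(-3 + A) (a(A) = √(A - 3) = √(-3 + A))
k = -34701 (k = 129*(-269) = -34701)
g = -6*I*√2 (g = √(-3 + 5/2)*(-12) = √(-½)*(-12) = (I*√2/2)*(-12) = -6*I*√2 ≈ -8.4853*I)
(g + 361585)*(k + 123912) = (-6*I*√2 + 361585)*(-34701 + 123912) = (361585 - 6*I*√2)*89211 = 32257359435 - 535266*I*√2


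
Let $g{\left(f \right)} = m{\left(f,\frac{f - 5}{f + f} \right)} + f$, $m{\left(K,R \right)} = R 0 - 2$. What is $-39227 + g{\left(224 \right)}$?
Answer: $-39005$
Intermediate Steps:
$m{\left(K,R \right)} = -2$ ($m{\left(K,R \right)} = 0 - 2 = -2$)
$g{\left(f \right)} = -2 + f$
$-39227 + g{\left(224 \right)} = -39227 + \left(-2 + 224\right) = -39227 + 222 = -39005$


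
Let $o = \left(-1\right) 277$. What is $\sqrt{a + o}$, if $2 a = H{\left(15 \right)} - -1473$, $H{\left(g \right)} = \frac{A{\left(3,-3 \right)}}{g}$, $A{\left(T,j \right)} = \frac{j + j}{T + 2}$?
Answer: $\frac{\sqrt{45946}}{10} \approx 21.435$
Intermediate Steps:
$A{\left(T,j \right)} = \frac{2 j}{2 + T}$
$H{\left(g \right)} = - \frac{6}{5 g}$ ($H{\left(g \right)} = \frac{2 \left(-3\right) \frac{1}{2 + 3}}{g} = \frac{2 \left(-3\right) \frac{1}{5}}{g} = - \frac{6}{5 g}$)
$o = -277$
$a = \frac{36823}{50}$ ($a = \frac{- \frac{6}{5 \cdot 15} - -1473}{2} = \frac{\left(- \frac{6}{5}\right) \frac{1}{15} + 1473}{2} = \frac{- \frac{2}{25} + 1473}{2} = \frac{1}{2} \cdot \frac{36823}{25} = \frac{36823}{50} \approx 736.46$)
$\sqrt{a + o} = \sqrt{\frac{36823}{50} - 277} = \sqrt{\frac{22973}{50}} = \frac{\sqrt{45946}}{10}$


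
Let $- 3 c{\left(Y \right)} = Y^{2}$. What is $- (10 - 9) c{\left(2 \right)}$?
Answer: $\frac{4}{3} \approx 1.3333$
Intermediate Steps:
$c{\left(Y \right)} = - \frac{Y^{2}}{3}$
$- (10 - 9) c{\left(2 \right)} = - (10 - 9) \left(- \frac{2^{2}}{3}\right) = \left(-1\right) 1 \left(\left(- \frac{1}{3}\right) 4\right) = \left(-1\right) \left(- \frac{4}{3}\right) = \frac{4}{3}$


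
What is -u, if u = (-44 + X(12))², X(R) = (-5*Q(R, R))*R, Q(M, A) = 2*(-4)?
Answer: -190096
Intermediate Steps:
Q(M, A) = -8
X(R) = 40*R (X(R) = (-5*(-8))*R = 40*R)
u = 190096 (u = (-44 + 40*12)² = (-44 + 480)² = 436² = 190096)
-u = -1*190096 = -190096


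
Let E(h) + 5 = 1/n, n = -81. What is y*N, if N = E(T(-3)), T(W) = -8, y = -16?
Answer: 6496/81 ≈ 80.198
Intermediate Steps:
E(h) = -406/81 (E(h) = -5 + 1/(-81) = -5 - 1/81 = -406/81)
N = -406/81 ≈ -5.0123
y*N = -16*(-406/81) = 6496/81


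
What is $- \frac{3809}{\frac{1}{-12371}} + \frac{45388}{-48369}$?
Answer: $\frac{2279202326903}{48369} \approx 4.7121 \cdot 10^{7}$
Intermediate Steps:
$- \frac{3809}{\frac{1}{-12371}} + \frac{45388}{-48369} = - \frac{3809}{- \frac{1}{12371}} + 45388 \left(- \frac{1}{48369}\right) = \left(-3809\right) \left(-12371\right) - \frac{45388}{48369} = 47121139 - \frac{45388}{48369} = \frac{2279202326903}{48369}$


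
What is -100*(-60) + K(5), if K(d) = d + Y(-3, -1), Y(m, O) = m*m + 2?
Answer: 6016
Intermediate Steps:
Y(m, O) = 2 + m**2 (Y(m, O) = m**2 + 2 = 2 + m**2)
K(d) = 11 + d (K(d) = d + (2 + (-3)**2) = d + (2 + 9) = d + 11 = 11 + d)
-100*(-60) + K(5) = -100*(-60) + (11 + 5) = 6000 + 16 = 6016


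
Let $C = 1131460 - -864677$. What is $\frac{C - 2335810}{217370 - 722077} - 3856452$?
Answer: $- \frac{1946377979891}{504707} \approx -3.8565 \cdot 10^{6}$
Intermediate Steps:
$C = 1996137$ ($C = 1131460 + 864677 = 1996137$)
$\frac{C - 2335810}{217370 - 722077} - 3856452 = \frac{1996137 - 2335810}{217370 - 722077} - 3856452 = - \frac{339673}{-504707} - 3856452 = \left(-339673\right) \left(- \frac{1}{504707}\right) - 3856452 = \frac{339673}{504707} - 3856452 = - \frac{1946377979891}{504707}$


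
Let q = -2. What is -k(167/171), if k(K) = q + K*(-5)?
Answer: 1177/171 ≈ 6.8830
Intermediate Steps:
k(K) = -2 - 5*K (k(K) = -2 + K*(-5) = -2 - 5*K)
-k(167/171) = -(-2 - 835/171) = -1*(-1177/171) = 1177/171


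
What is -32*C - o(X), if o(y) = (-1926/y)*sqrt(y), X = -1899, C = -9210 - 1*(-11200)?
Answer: -63680 - 642*I*sqrt(211)/211 ≈ -63680.0 - 44.197*I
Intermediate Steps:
C = 1990 (C = -9210 + 11200 = 1990)
o(y) = -1926/sqrt(y)
-32*C - o(X) = -32*1990 - (-1926)/sqrt(-1899) = -63680 - (-1926)*(-I*sqrt(211)/633) = -63680 - 642*I*sqrt(211)/211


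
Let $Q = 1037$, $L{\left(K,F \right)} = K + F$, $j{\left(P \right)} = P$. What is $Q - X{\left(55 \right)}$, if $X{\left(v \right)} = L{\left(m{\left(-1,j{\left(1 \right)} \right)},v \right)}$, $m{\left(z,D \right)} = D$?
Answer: $981$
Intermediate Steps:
$L{\left(K,F \right)} = F + K$
$X{\left(v \right)} = 1 + v$ ($X{\left(v \right)} = v + 1 = 1 + v$)
$Q - X{\left(55 \right)} = 1037 - \left(1 + 55\right) = 1037 - 56 = 981$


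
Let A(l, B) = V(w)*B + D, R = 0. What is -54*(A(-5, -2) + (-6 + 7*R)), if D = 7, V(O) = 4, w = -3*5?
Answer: 378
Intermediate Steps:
w = -15
A(l, B) = 7 + 4*B (A(l, B) = 4*B + 7 = 7 + 4*B)
-54*(A(-5, -2) + (-6 + 7*R)) = -54*((7 + 4*(-2)) + (-6 + 7*0)) = -54*((7 - 8) + (-6 + 0)) = -54*(-1 - 6) = -54*(-7) = 378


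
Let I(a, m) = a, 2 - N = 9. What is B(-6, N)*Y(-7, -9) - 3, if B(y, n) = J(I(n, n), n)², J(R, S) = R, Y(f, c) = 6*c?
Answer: -2649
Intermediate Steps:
N = -7 (N = 2 - 1*9 = 2 - 9 = -7)
B(y, n) = n²
B(-6, N)*Y(-7, -9) - 3 = (-7)²*(6*(-9)) - 3 = 49*(-54) - 3 = -2646 - 3 = -2649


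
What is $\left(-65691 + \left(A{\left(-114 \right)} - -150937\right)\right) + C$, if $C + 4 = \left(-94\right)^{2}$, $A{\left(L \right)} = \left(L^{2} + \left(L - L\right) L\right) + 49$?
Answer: $107123$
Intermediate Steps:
$A{\left(L \right)} = 49 + L^{2}$ ($A{\left(L \right)} = \left(L^{2} + 0 L\right) + 49 = \left(L^{2} + 0\right) + 49 = L^{2} + 49 = 49 + L^{2}$)
$C = 8832$ ($C = -4 + \left(-94\right)^{2} = -4 + 8836 = 8832$)
$\left(-65691 + \left(A{\left(-114 \right)} - -150937\right)\right) + C = \left(-65691 + \left(\left(49 + \left(-114\right)^{2}\right) - -150937\right)\right) + 8832 = \left(-65691 + \left(\left(49 + 12996\right) + 150937\right)\right) + 8832 = \left(-65691 + \left(13045 + 150937\right)\right) + 8832 = \left(-65691 + 163982\right) + 8832 = 98291 + 8832 = 107123$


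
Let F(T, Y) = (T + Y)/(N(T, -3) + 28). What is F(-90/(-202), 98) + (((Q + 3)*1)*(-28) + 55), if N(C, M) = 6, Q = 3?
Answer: -378099/3434 ≈ -110.10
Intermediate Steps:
F(T, Y) = T/34 + Y/34 (F(T, Y) = (T + Y)/(6 + 28) = (T + Y)/34 = (T + Y)*(1/34) = T/34 + Y/34)
F(-90/(-202), 98) + (((Q + 3)*1)*(-28) + 55) = ((-90/(-202))/34 + (1/34)*98) + (((3 + 3)*1)*(-28) + 55) = ((-90*(-1/202))/34 + 49/17) + ((6*1)*(-28) + 55) = ((1/34)*(45/101) + 49/17) + (6*(-28) + 55) = (45/3434 + 49/17) + (-168 + 55) = 9943/3434 - 113 = -378099/3434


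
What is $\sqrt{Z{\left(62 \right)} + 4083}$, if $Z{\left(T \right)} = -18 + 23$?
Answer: $2 \sqrt{1022} \approx 63.938$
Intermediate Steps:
$Z{\left(T \right)} = 5$
$\sqrt{Z{\left(62 \right)} + 4083} = \sqrt{5 + 4083} = \sqrt{4088} = 2 \sqrt{1022}$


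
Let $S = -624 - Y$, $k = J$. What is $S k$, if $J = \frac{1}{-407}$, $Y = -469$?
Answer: $\frac{155}{407} \approx 0.38084$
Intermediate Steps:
$J = - \frac{1}{407} \approx -0.002457$
$k = - \frac{1}{407} \approx -0.002457$
$S = -155$ ($S = -624 - -469 = -624 + 469 = -155$)
$S k = \left(-155\right) \left(- \frac{1}{407}\right) = \frac{155}{407}$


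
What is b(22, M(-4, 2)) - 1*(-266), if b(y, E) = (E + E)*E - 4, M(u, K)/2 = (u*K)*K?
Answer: 2310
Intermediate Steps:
M(u, K) = 2*u*K**2 (M(u, K) = 2*((u*K)*K) = 2*((K*u)*K) = 2*(u*K**2) = 2*u*K**2)
b(y, E) = -4 + 2*E**2 (b(y, E) = (2*E)*E - 4 = 2*E**2 - 4 = -4 + 2*E**2)
b(22, M(-4, 2)) - 1*(-266) = (-4 + 2*(2*(-4)*2**2)**2) - 1*(-266) = (-4 + 2*(2*(-4)*4)**2) + 266 = (-4 + 2*(-32)**2) + 266 = (-4 + 2*1024) + 266 = (-4 + 2048) + 266 = 2044 + 266 = 2310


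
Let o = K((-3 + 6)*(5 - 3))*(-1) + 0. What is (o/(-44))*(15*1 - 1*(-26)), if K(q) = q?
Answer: 123/22 ≈ 5.5909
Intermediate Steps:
o = -6 (o = ((-3 + 6)*(5 - 3))*(-1) + 0 = (3*2)*(-1) + 0 = 6*(-1) + 0 = -6 + 0 = -6)
(o/(-44))*(15*1 - 1*(-26)) = (-6/(-44))*(15*1 - 1*(-26)) = (-6*(-1/44))*(15 + 26) = (3/22)*41 = 123/22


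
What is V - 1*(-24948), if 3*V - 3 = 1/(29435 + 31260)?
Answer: 4542838666/182085 ≈ 24949.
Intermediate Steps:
V = 182086/182085 (V = 1 + 1/(3*(29435 + 31260)) = 1 + (⅓)/60695 = 1 + (⅓)*(1/60695) = 1 + 1/182085 = 182086/182085 ≈ 1.0000)
V - 1*(-24948) = 182086/182085 - 1*(-24948) = 182086/182085 + 24948 = 4542838666/182085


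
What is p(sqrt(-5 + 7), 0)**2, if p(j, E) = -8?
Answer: 64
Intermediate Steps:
p(sqrt(-5 + 7), 0)**2 = (-8)**2 = 64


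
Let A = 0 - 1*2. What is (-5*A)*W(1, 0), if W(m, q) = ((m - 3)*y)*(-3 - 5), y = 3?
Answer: 480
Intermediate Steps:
A = -2 (A = 0 - 2 = -2)
W(m, q) = 72 - 24*m (W(m, q) = ((m - 3)*3)*(-3 - 5) = ((-3 + m)*3)*(-8) = (-9 + 3*m)*(-8) = 72 - 24*m)
(-5*A)*W(1, 0) = (-5*(-2))*(72 - 24*1) = 10*(72 - 24) = 10*48 = 480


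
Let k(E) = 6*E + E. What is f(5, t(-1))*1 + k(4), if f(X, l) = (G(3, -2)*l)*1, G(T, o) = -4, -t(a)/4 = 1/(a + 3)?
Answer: 36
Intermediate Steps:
t(a) = -4/(3 + a) (t(a) = -4/(a + 3) = -4/(3 + a))
f(X, l) = -4*l (f(X, l) = -4*l*1 = -4*l)
k(E) = 7*E
f(5, t(-1))*1 + k(4) = -(-16)/(3 - 1)*1 + 7*4 = -(-16)/2*1 + 28 = -4*(-2)*1 + 28 = 8*1 + 28 = 8 + 28 = 36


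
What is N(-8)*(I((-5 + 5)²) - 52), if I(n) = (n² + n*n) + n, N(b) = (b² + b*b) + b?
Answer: -6240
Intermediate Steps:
N(b) = b + 2*b² (N(b) = (b² + b²) + b = 2*b² + b = b + 2*b²)
I(n) = n + 2*n² (I(n) = (n² + n²) + n = 2*n² + n = n + 2*n²)
N(-8)*(I((-5 + 5)²) - 52) = (-8*(1 + 2*(-8)))*((-5 + 5)²*(1 + 2*(-5 + 5)²) - 52) = (-8*(1 - 16))*(0²*(1 + 2*0²) - 52) = (-8*(-15))*(0*(1 + 2*0) - 52) = 120*(0*(1 + 0) - 52) = 120*(0*1 - 52) = 120*(0 - 52) = 120*(-52) = -6240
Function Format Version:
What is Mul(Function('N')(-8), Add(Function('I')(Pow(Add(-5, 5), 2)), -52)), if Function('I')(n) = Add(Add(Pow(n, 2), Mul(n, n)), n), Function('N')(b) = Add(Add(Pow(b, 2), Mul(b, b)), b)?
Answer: -6240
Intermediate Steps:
Function('N')(b) = Add(b, Mul(2, Pow(b, 2))) (Function('N')(b) = Add(Add(Pow(b, 2), Pow(b, 2)), b) = Add(Mul(2, Pow(b, 2)), b) = Add(b, Mul(2, Pow(b, 2))))
Function('I')(n) = Add(n, Mul(2, Pow(n, 2))) (Function('I')(n) = Add(Add(Pow(n, 2), Pow(n, 2)), n) = Add(Mul(2, Pow(n, 2)), n) = Add(n, Mul(2, Pow(n, 2))))
Mul(Function('N')(-8), Add(Function('I')(Pow(Add(-5, 5), 2)), -52)) = Mul(Mul(-8, Add(1, Mul(2, -8))), Add(Mul(Pow(Add(-5, 5), 2), Add(1, Mul(2, Pow(Add(-5, 5), 2)))), -52)) = Mul(Mul(-8, Add(1, -16)), Add(Mul(Pow(0, 2), Add(1, Mul(2, Pow(0, 2)))), -52)) = Mul(Mul(-8, -15), Add(Mul(0, Add(1, Mul(2, 0))), -52)) = Mul(120, Add(Mul(0, Add(1, 0)), -52)) = Mul(120, Add(Mul(0, 1), -52)) = Mul(120, Add(0, -52)) = Mul(120, -52) = -6240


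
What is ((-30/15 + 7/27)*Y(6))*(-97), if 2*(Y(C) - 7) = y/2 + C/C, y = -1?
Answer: 132211/108 ≈ 1224.2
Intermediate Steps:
Y(C) = 29/4 (Y(C) = 7 + (-1/2 + C/C)/2 = 7 + (-1*1/2 + 1)/2 = 7 + (-1/2 + 1)/2 = 7 + (1/2)*(1/2) = 7 + 1/4 = 29/4)
((-30/15 + 7/27)*Y(6))*(-97) = ((-30/15 + 7/27)*(29/4))*(-97) = ((-30*1/15 + 7*(1/27))*(29/4))*(-97) = ((-2 + 7/27)*(29/4))*(-97) = -47/27*29/4*(-97) = -1363/108*(-97) = 132211/108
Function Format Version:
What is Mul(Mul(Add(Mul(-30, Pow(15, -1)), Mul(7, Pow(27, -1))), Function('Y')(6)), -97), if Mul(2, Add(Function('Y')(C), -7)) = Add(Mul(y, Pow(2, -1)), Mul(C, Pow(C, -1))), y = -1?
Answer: Rational(132211, 108) ≈ 1224.2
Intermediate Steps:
Function('Y')(C) = Rational(29, 4) (Function('Y')(C) = Add(7, Mul(Rational(1, 2), Add(Mul(-1, Pow(2, -1)), Mul(C, Pow(C, -1))))) = Add(7, Mul(Rational(1, 2), Add(Mul(-1, Rational(1, 2)), 1))) = Add(7, Mul(Rational(1, 2), Add(Rational(-1, 2), 1))) = Add(7, Mul(Rational(1, 2), Rational(1, 2))) = Add(7, Rational(1, 4)) = Rational(29, 4))
Mul(Mul(Add(Mul(-30, Pow(15, -1)), Mul(7, Pow(27, -1))), Function('Y')(6)), -97) = Mul(Mul(Add(Mul(-30, Pow(15, -1)), Mul(7, Pow(27, -1))), Rational(29, 4)), -97) = Mul(Mul(Add(Mul(-30, Rational(1, 15)), Mul(7, Rational(1, 27))), Rational(29, 4)), -97) = Mul(Mul(Add(-2, Rational(7, 27)), Rational(29, 4)), -97) = Mul(Mul(Rational(-47, 27), Rational(29, 4)), -97) = Mul(Rational(-1363, 108), -97) = Rational(132211, 108)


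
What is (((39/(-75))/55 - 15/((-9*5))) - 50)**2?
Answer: 41989747396/17015625 ≈ 2467.7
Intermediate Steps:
(((39/(-75))/55 - 15/((-9*5))) - 50)**2 = (((39*(-1/75))*(1/55) - 15/(-45)) - 50)**2 = ((-13/25*1/55 - 15*(-1/45)) - 50)**2 = ((-13/1375 + 1/3) - 50)**2 = (1336/4125 - 50)**2 = (-204914/4125)**2 = 41989747396/17015625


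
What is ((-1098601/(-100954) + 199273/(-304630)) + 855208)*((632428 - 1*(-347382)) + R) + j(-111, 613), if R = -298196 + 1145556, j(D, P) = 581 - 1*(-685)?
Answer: 343260690064891303732/219668693 ≈ 1.5626e+12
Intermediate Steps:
j(D, P) = 1266 (j(D, P) = 581 + 685 = 1266)
R = 847360
((-1098601/(-100954) + 199273/(-304630)) + 855208)*((632428 - 1*(-347382)) + R) + j(-111, 613) = ((-1098601/(-100954) + 199273/(-304630)) + 855208)*((632428 - 1*(-347382)) + 847360) + 1266 = ((-1098601*(-1/100954) + 199273*(-1/304630)) + 855208)*((632428 + 347382) + 847360) + 1266 = ((156943/14422 - 199273/304630) + 855208)*(979810 + 847360) + 1266 = (11233907721/1098343465 + 855208)*1827170 + 1266 = (939323351923441/1098343465)*1827170 + 1266 = 343260689786790738394/219668693 + 1266 = 343260690064891303732/219668693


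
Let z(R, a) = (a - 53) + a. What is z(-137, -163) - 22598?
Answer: -22977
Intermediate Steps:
z(R, a) = -53 + 2*a (z(R, a) = (-53 + a) + a = -53 + 2*a)
z(-137, -163) - 22598 = (-53 + 2*(-163)) - 22598 = (-53 - 326) - 22598 = -379 - 22598 = -22977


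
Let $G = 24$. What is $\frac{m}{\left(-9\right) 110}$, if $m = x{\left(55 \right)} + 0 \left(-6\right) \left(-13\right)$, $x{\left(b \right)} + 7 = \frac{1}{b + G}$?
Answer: $\frac{92}{13035} \approx 0.0070579$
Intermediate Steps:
$x{\left(b \right)} = -7 + \frac{1}{24 + b}$ ($x{\left(b \right)} = -7 + \frac{1}{b + 24} = -7 + \frac{1}{24 + b}$)
$m = - \frac{552}{79}$ ($m = \frac{-167 - 385}{24 + 55} + 0 \left(-6\right) \left(-13\right) = \frac{-167 - 385}{79} + 0 \left(-13\right) = \frac{1}{79} \left(-552\right) + 0 = - \frac{552}{79} + 0 = - \frac{552}{79} \approx -6.9873$)
$\frac{m}{\left(-9\right) 110} = - \frac{552}{79 \left(\left(-9\right) 110\right)} = - \frac{552}{79 \left(-990\right)} = \left(- \frac{552}{79}\right) \left(- \frac{1}{990}\right) = \frac{92}{13035}$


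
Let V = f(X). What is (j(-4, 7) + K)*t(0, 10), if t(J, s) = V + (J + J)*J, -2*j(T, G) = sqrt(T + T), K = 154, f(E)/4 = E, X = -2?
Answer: -1232 + 8*I*sqrt(2) ≈ -1232.0 + 11.314*I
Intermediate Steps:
f(E) = 4*E
V = -8 (V = 4*(-2) = -8)
j(T, G) = -sqrt(2)*sqrt(T)/2 (j(T, G) = -sqrt(T + T)/2 = -sqrt(2)*sqrt(T)/2)
t(J, s) = -8 + 2*J**2 (t(J, s) = -8 + (J + J)*J = -8 + (2*J)*J = -8 + 2*J**2)
(j(-4, 7) + K)*t(0, 10) = (-sqrt(2)*sqrt(-4)/2 + 154)*(-8 + 2*0**2) = (-sqrt(2)*2*I/2 + 154)*(-8 + 2*0) = (-I*sqrt(2) + 154)*(-8 + 0) = (154 - I*sqrt(2))*(-8) = -1232 + 8*I*sqrt(2)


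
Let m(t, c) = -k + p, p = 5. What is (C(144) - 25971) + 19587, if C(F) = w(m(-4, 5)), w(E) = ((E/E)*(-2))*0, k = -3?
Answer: -6384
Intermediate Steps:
m(t, c) = 8 (m(t, c) = -1*(-3) + 5 = 3 + 5 = 8)
w(E) = 0 (w(E) = (1*(-2))*0 = -2*0 = 0)
C(F) = 0
(C(144) - 25971) + 19587 = (0 - 25971) + 19587 = -25971 + 19587 = -6384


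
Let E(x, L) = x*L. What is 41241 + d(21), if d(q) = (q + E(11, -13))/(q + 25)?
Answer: 948482/23 ≈ 41238.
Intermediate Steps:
E(x, L) = L*x
d(q) = (-143 + q)/(25 + q) (d(q) = (q - 13*11)/(q + 25) = (q - 143)/(25 + q) = (-143 + q)/(25 + q))
41241 + d(21) = 41241 + (-143 + 21)/(25 + 21) = 41241 - 122/46 = 41241 + (1/46)*(-122) = 41241 - 61/23 = 948482/23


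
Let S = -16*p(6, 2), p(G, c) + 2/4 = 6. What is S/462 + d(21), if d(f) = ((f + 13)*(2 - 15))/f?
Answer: -446/21 ≈ -21.238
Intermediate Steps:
p(G, c) = 11/2 (p(G, c) = -½ + 6 = 11/2)
S = -88 (S = -16*11/2 = -88)
d(f) = (-169 - 13*f)/f (d(f) = ((13 + f)*(-13))/f = (-169 - 13*f)/f)
S/462 + d(21) = -88/462 + (-13 - 169/21) = (1/462)*(-88) + (-13 - 169*1/21) = -4/21 + (-13 - 169/21) = -4/21 - 442/21 = -446/21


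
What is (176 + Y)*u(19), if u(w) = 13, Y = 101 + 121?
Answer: 5174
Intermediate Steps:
Y = 222
(176 + Y)*u(19) = (176 + 222)*13 = 398*13 = 5174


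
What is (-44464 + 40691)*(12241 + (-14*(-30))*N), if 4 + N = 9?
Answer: -54108593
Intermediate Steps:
N = 5 (N = -4 + 9 = 5)
(-44464 + 40691)*(12241 + (-14*(-30))*N) = (-44464 + 40691)*(12241 - 14*(-30)*5) = -3773*(12241 + 420*5) = -3773*(12241 + 2100) = -3773*14341 = -54108593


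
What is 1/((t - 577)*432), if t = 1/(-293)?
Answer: -293/73034784 ≈ -4.0118e-6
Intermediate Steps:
t = -1/293 ≈ -0.0034130
1/((t - 577)*432) = 1/((-1/293 - 577)*432) = 1/(-169062/293*432) = 1/(-73034784/293) = -293/73034784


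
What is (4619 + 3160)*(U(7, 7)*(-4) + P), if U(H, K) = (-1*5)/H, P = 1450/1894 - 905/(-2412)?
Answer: 165753441025/5329716 ≈ 31100.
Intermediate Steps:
P = 2605735/2284164 (P = 1450*(1/1894) - 905*(-1/2412) = 725/947 + 905/2412 = 2605735/2284164 ≈ 1.1408)
U(H, K) = -5/H
(4619 + 3160)*(U(7, 7)*(-4) + P) = (4619 + 3160)*(-5/7*(-4) + 2605735/2284164) = 7779*(-5*⅐*(-4) + 2605735/2284164) = 7779*(-5/7*(-4) + 2605735/2284164) = 7779*(20/7 + 2605735/2284164) = 7779*(63923425/15989148) = 165753441025/5329716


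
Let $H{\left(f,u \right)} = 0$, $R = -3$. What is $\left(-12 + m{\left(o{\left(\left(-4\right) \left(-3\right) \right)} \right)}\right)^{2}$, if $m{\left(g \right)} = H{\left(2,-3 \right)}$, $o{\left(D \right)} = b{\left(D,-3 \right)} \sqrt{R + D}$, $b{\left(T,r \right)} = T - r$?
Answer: $144$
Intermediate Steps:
$o{\left(D \right)} = \sqrt{-3 + D} \left(3 + D\right)$ ($o{\left(D \right)} = \left(D - -3\right) \sqrt{-3 + D} = \left(D + 3\right) \sqrt{-3 + D} = \left(3 + D\right) \sqrt{-3 + D} = \sqrt{-3 + D} \left(3 + D\right)$)
$m{\left(g \right)} = 0$
$\left(-12 + m{\left(o{\left(\left(-4\right) \left(-3\right) \right)} \right)}\right)^{2} = \left(-12 + 0\right)^{2} = \left(-12\right)^{2} = 144$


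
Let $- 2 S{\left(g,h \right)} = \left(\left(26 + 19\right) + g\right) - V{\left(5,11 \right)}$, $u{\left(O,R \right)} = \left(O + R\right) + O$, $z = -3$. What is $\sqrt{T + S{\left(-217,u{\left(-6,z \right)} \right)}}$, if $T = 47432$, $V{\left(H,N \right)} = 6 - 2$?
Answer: $12 \sqrt{330} \approx 217.99$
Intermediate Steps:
$u{\left(O,R \right)} = R + 2 O$
$V{\left(H,N \right)} = 4$
$S{\left(g,h \right)} = - \frac{41}{2} - \frac{g}{2}$ ($S{\left(g,h \right)} = - \frac{\left(\left(26 + 19\right) + g\right) - 4}{2} = - \frac{\left(45 + g\right) - 4}{2} = - \frac{41 + g}{2} = - \frac{41}{2} - \frac{g}{2}$)
$\sqrt{T + S{\left(-217,u{\left(-6,z \right)} \right)}} = \sqrt{47432 - -88} = \sqrt{47432 + \left(- \frac{41}{2} + \frac{217}{2}\right)} = \sqrt{47432 + 88} = \sqrt{47520} = 12 \sqrt{330}$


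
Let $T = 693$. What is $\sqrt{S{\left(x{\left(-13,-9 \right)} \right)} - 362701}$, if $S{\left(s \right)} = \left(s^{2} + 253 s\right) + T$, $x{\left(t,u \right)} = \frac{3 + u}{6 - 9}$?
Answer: $i \sqrt{361498} \approx 601.25 i$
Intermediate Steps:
$x{\left(t,u \right)} = -1 - \frac{u}{3}$ ($x{\left(t,u \right)} = \frac{3 + u}{-3} = \left(3 + u\right) \left(- \frac{1}{3}\right) = -1 - \frac{u}{3}$)
$S{\left(s \right)} = 693 + s^{2} + 253 s$ ($S{\left(s \right)} = \left(s^{2} + 253 s\right) + 693 = 693 + s^{2} + 253 s$)
$\sqrt{S{\left(x{\left(-13,-9 \right)} \right)} - 362701} = \sqrt{\left(693 + \left(-1 - -3\right)^{2} + 253 \left(-1 - -3\right)\right) - 362701} = \sqrt{\left(693 + \left(-1 + 3\right)^{2} + 253 \left(-1 + 3\right)\right) - 362701} = \sqrt{\left(693 + 2^{2} + 253 \cdot 2\right) - 362701} = \sqrt{\left(693 + 4 + 506\right) - 362701} = \sqrt{1203 - 362701} = \sqrt{-361498} = i \sqrt{361498}$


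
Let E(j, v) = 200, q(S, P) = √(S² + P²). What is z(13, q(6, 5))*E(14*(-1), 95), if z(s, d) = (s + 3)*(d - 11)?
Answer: -35200 + 3200*√61 ≈ -10207.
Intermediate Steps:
q(S, P) = √(P² + S²)
z(s, d) = (-11 + d)*(3 + s) (z(s, d) = (3 + s)*(-11 + d) = (-11 + d)*(3 + s))
z(13, q(6, 5))*E(14*(-1), 95) = (-33 - 11*13 + 3*√(5² + 6²) + √(5² + 6²)*13)*200 = (-33 - 143 + 3*√(25 + 36) + √(25 + 36)*13)*200 = (-33 - 143 + 3*√61 + √61*13)*200 = (-33 - 143 + 3*√61 + 13*√61)*200 = (-176 + 16*√61)*200 = -35200 + 3200*√61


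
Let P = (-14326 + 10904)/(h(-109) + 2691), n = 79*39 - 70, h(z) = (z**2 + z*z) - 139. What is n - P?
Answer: 671482/223 ≈ 3011.1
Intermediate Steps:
h(z) = -139 + 2*z**2 (h(z) = (z**2 + z**2) - 139 = 2*z**2 - 139 = -139 + 2*z**2)
n = 3011 (n = 3081 - 70 = 3011)
P = -29/223 (P = (-14326 + 10904)/((-139 + 2*(-109)**2) + 2691) = -3422/((-139 + 2*11881) + 2691) = -3422/((-139 + 23762) + 2691) = -3422/(23623 + 2691) = -3422/26314 = -3422*1/26314 = -29/223 ≈ -0.13004)
n - P = 3011 - 1*(-29/223) = 3011 + 29/223 = 671482/223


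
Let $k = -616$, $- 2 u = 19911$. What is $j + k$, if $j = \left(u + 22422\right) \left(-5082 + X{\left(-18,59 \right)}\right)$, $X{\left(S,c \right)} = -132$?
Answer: $-65000947$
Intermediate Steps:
$u = - \frac{19911}{2}$ ($u = \left(- \frac{1}{2}\right) 19911 = - \frac{19911}{2} \approx -9955.5$)
$j = -65000331$ ($j = \left(- \frac{19911}{2} + 22422\right) \left(-5082 - 132\right) = \frac{24933}{2} \left(-5214\right) = -65000331$)
$j + k = -65000331 - 616 = -65000947$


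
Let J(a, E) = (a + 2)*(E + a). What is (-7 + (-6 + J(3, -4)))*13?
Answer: -234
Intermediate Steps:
J(a, E) = (2 + a)*(E + a)
(-7 + (-6 + J(3, -4)))*13 = (-7 + (-6 + (3² + 2*(-4) + 2*3 - 4*3)))*13 = (-7 + (-6 + (9 - 8 + 6 - 12)))*13 = (-7 + (-6 - 5))*13 = (-7 - 11)*13 = -18*13 = -234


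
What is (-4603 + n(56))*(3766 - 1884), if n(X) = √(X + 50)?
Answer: -8662846 + 1882*√106 ≈ -8.6435e+6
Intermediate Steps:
n(X) = √(50 + X)
(-4603 + n(56))*(3766 - 1884) = (-4603 + √(50 + 56))*(3766 - 1884) = (-4603 + √106)*1882 = -8662846 + 1882*√106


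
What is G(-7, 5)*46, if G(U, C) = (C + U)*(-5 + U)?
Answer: 1104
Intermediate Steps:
G(U, C) = (-5 + U)*(C + U)
G(-7, 5)*46 = ((-7)² - 5*5 - 5*(-7) + 5*(-7))*46 = (49 - 25 + 35 - 35)*46 = 24*46 = 1104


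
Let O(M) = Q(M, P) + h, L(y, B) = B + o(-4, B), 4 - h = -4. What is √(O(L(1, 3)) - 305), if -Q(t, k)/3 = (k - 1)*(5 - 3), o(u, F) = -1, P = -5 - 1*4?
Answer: I*√237 ≈ 15.395*I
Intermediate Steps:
h = 8 (h = 4 - 1*(-4) = 4 + 4 = 8)
P = -9 (P = -5 - 4 = -9)
L(y, B) = -1 + B (L(y, B) = B - 1 = -1 + B)
Q(t, k) = 6 - 6*k (Q(t, k) = -3*(k - 1)*(5 - 3) = -3*(-1 + k)*2 = -3*(-2 + 2*k) = 6 - 6*k)
O(M) = 68 (O(M) = (6 - 6*(-9)) + 8 = (6 + 54) + 8 = 60 + 8 = 68)
√(O(L(1, 3)) - 305) = √(68 - 305) = √(-237) = I*√237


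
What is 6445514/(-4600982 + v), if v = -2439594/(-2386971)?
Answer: -854736388783/610133786996 ≈ -1.4009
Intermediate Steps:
v = 271066/265219 (v = -2439594*(-1/2386971) = 271066/265219 ≈ 1.0220)
6445514/(-4600982 + v) = 6445514/(-4600982 + 271066/265219) = 6445514/(-1220267573992/265219) = 6445514*(-265219/1220267573992) = -854736388783/610133786996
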